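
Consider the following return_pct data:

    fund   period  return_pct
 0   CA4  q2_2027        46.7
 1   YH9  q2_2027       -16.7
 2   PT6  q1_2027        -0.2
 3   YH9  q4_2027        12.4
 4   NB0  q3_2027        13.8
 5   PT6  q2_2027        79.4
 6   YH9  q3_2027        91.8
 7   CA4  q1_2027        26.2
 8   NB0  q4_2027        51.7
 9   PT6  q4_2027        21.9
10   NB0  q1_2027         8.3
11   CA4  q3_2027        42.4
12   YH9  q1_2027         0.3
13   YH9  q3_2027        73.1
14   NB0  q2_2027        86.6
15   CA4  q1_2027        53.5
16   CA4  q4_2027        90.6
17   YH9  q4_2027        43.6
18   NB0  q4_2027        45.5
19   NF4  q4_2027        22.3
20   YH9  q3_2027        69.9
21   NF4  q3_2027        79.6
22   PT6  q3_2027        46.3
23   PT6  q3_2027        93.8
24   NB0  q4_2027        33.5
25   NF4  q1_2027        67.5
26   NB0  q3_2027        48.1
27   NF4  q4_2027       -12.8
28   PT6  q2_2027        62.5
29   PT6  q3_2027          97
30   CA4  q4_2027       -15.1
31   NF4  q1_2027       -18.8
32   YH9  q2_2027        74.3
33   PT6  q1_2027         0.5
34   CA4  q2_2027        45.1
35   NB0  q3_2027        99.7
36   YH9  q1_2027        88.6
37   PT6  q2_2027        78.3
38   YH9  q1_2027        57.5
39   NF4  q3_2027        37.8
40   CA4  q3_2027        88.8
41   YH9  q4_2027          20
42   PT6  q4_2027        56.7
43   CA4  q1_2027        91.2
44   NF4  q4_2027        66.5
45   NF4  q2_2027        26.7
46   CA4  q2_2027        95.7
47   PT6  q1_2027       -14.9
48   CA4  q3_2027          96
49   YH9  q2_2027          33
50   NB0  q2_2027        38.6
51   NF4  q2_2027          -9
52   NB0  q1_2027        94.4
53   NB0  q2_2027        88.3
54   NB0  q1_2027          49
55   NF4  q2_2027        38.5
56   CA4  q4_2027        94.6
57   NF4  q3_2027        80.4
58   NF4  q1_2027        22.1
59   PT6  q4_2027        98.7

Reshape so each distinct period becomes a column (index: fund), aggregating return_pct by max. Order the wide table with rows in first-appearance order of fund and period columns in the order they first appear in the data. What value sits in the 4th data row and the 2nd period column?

94.4

With rows in first-appearance order of fund, row 4 is fund=NB0. period columns in first-appearance order: q2_2027, q1_2027, q4_2027, q3_2027; column 2 is q1_2027.
Long rows with fund=NB0, period=q1_2027: max(8.3, 94.4, 49) = 94.4.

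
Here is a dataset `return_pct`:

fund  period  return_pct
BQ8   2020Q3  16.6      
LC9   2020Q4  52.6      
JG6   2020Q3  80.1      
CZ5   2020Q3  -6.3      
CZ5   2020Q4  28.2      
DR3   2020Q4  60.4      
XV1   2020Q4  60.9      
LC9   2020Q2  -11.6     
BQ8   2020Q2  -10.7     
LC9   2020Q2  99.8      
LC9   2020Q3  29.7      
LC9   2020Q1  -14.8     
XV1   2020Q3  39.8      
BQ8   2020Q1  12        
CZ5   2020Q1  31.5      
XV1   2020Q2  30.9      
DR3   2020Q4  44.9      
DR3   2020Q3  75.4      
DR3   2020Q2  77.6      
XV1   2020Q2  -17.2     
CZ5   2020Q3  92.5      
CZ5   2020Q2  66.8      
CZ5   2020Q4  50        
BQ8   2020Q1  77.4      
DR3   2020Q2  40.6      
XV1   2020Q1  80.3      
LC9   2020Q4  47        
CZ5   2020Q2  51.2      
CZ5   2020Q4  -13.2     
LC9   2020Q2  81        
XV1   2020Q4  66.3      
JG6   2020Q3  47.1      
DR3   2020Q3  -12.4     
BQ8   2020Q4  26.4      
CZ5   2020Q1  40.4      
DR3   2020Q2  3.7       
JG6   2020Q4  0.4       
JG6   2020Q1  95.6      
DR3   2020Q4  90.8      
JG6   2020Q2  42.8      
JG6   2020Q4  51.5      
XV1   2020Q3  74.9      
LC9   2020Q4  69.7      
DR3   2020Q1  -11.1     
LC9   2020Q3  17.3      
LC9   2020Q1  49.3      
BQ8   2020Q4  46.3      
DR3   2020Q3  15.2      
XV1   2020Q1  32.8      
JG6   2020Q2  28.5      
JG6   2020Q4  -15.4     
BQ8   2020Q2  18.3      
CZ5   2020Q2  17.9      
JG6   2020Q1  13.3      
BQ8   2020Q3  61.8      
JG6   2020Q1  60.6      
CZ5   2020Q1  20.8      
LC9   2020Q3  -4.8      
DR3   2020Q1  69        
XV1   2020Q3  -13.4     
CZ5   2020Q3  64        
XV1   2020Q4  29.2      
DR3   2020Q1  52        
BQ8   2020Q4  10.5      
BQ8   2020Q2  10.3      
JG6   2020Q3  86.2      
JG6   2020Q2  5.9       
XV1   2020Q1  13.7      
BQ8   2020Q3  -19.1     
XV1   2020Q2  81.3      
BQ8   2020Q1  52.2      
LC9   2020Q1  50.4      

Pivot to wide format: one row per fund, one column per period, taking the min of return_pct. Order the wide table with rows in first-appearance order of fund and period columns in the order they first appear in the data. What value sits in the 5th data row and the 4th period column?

With rows in first-appearance order of fund, row 5 is fund=DR3. period columns in first-appearance order: 2020Q3, 2020Q4, 2020Q2, 2020Q1; column 4 is 2020Q1.
Long rows with fund=DR3, period=2020Q1: min(-11.1, 69, 52) = -11.1.

-11.1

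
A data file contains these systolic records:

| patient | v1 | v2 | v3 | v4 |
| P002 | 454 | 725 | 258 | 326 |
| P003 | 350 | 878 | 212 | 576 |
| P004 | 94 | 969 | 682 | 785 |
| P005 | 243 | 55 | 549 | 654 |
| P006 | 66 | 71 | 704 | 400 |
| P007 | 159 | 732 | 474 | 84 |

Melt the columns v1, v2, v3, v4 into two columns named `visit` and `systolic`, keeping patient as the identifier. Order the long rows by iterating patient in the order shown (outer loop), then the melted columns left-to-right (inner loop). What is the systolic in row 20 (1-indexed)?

400

24 rows total (6 × 4). Row 20: index ⌊(20-1)/4⌋ = 4 into patient → P006; (20-1) mod 4 = 3 into the melted columns → v4.
So row 20 is (P006, v4, 400); systolic = 400.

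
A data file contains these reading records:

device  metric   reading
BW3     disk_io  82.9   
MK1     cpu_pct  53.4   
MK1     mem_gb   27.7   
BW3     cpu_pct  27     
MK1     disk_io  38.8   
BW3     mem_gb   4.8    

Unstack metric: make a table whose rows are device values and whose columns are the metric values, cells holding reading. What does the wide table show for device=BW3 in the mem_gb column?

Wide layout: rows indexed by device, columns are the 3 distinct metric values (disk_io, cpu_pct, mem_gb).
Cell (device=BW3, metric=mem_gb) draws from the long row where device=BW3 and metric=mem_gb, which has reading=4.8.

4.8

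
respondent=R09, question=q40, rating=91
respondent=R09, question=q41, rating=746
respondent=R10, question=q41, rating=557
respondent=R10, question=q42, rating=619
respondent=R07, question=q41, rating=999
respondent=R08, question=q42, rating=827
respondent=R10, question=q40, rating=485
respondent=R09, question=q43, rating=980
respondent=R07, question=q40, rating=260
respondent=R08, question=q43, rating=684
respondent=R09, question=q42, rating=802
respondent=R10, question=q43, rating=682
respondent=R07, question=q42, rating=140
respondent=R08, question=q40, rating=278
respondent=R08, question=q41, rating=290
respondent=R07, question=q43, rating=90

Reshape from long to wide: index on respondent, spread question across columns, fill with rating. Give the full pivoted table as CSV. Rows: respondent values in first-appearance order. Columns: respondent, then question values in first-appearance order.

respondent,q40,q41,q42,q43
R09,91,746,802,980
R10,485,557,619,682
R07,260,999,140,90
R08,278,290,827,684

Columns: respondent plus the 4 distinct question values (q40, q41, q42, q43).
For example, row R09 column q40 takes rating=91 from the long row (R09, q40).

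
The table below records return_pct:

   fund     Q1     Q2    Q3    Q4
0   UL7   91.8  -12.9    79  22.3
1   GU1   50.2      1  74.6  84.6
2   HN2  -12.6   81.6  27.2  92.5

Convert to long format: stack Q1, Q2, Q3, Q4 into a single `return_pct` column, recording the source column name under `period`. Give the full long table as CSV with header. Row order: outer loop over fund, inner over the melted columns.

Each (fund, column) pair becomes one row: 3 × 4 = 12 rows.
For example, (UL7, Q1) → return_pct=91.8.

fund,period,return_pct
UL7,Q1,91.8
UL7,Q2,-12.9
UL7,Q3,79
UL7,Q4,22.3
GU1,Q1,50.2
GU1,Q2,1
GU1,Q3,74.6
GU1,Q4,84.6
HN2,Q1,-12.6
HN2,Q2,81.6
HN2,Q3,27.2
HN2,Q4,92.5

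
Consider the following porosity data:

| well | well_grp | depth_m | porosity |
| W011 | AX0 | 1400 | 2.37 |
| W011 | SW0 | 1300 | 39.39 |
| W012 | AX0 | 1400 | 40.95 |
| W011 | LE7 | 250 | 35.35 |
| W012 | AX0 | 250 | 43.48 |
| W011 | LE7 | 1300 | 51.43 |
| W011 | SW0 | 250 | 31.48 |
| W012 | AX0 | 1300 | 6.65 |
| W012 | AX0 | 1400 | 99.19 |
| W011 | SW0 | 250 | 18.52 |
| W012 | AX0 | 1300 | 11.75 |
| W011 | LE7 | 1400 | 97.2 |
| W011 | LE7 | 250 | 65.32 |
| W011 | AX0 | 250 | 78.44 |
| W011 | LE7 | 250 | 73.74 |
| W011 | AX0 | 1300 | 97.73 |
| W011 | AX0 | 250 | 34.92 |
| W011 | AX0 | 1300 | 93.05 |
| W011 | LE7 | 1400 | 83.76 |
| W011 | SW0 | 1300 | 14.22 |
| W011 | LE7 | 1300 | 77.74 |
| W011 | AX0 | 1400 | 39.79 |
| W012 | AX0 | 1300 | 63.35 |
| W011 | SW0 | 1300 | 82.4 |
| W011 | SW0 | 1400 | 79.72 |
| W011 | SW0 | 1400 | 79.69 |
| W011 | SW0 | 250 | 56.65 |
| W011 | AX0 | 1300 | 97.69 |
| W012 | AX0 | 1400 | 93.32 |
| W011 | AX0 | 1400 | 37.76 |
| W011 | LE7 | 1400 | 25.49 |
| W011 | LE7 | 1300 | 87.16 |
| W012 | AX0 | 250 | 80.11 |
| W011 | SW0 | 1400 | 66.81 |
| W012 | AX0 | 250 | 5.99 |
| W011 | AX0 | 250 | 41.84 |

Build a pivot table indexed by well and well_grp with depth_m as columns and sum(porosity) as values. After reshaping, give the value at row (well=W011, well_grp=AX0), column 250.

Rows with well=W011, well_grp=AX0 and depth_m=250: porosity values are 78.44, 34.92, 41.84.
78.44 + 34.92 + 41.84 = 155.20.

155.20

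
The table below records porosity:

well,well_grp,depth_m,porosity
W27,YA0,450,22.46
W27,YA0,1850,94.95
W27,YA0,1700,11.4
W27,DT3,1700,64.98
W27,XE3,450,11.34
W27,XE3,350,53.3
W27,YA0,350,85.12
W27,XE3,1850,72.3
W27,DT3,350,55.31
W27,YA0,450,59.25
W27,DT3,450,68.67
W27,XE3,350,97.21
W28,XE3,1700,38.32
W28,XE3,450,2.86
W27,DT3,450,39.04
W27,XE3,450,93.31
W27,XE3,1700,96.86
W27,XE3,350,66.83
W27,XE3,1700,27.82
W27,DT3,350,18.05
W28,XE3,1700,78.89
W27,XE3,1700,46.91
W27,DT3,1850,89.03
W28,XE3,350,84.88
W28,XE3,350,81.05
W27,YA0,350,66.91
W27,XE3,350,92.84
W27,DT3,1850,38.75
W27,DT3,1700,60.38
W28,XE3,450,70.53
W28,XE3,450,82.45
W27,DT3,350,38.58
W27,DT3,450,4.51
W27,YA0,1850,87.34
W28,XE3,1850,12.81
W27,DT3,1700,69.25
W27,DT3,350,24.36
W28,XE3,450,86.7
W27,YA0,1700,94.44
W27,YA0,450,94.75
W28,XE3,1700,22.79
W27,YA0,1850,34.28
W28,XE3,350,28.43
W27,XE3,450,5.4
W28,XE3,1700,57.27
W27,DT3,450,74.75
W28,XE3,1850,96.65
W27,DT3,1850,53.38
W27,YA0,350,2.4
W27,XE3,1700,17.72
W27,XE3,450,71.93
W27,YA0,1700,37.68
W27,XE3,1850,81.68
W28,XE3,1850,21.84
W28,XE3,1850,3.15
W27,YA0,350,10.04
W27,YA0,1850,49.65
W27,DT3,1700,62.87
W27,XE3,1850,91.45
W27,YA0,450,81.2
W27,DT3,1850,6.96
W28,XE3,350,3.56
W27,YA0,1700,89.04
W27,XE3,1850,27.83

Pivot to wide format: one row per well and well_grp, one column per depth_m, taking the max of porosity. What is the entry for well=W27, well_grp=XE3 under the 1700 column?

Rows with well=W27, well_grp=XE3 and depth_m=1700: porosity values are 96.86, 27.82, 46.91, 17.72.
max(96.86, 27.82, 46.91, 17.72) = 96.86.

96.86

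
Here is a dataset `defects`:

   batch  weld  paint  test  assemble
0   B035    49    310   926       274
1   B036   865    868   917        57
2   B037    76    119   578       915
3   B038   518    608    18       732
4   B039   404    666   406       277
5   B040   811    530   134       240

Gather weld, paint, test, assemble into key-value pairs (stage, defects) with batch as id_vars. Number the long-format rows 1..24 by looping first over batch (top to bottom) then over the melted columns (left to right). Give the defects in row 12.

915

24 rows total (6 × 4). Row 12: index ⌊(12-1)/4⌋ = 2 into batch → B037; (12-1) mod 4 = 3 into the melted columns → assemble.
So row 12 is (B037, assemble, 915); defects = 915.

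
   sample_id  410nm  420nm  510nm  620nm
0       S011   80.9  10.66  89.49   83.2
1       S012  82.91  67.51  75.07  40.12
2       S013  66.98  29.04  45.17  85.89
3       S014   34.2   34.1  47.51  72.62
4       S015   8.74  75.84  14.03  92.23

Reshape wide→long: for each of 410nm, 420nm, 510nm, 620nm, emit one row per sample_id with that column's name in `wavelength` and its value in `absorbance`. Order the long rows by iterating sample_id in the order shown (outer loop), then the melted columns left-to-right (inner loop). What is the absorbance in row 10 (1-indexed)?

29.04

20 rows total (5 × 4). Row 10: index ⌊(10-1)/4⌋ = 2 into sample_id → S013; (10-1) mod 4 = 1 into the melted columns → 420nm.
So row 10 is (S013, 420nm, 29.04); absorbance = 29.04.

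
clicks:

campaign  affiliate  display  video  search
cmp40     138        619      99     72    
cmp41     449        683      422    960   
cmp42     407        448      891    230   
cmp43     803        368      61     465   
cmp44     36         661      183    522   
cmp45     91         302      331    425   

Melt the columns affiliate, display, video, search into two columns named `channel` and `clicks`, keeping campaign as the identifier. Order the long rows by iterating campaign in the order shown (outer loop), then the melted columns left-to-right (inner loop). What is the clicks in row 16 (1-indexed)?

465

24 rows total (6 × 4). Row 16: index ⌊(16-1)/4⌋ = 3 into campaign → cmp43; (16-1) mod 4 = 3 into the melted columns → search.
So row 16 is (cmp43, search, 465); clicks = 465.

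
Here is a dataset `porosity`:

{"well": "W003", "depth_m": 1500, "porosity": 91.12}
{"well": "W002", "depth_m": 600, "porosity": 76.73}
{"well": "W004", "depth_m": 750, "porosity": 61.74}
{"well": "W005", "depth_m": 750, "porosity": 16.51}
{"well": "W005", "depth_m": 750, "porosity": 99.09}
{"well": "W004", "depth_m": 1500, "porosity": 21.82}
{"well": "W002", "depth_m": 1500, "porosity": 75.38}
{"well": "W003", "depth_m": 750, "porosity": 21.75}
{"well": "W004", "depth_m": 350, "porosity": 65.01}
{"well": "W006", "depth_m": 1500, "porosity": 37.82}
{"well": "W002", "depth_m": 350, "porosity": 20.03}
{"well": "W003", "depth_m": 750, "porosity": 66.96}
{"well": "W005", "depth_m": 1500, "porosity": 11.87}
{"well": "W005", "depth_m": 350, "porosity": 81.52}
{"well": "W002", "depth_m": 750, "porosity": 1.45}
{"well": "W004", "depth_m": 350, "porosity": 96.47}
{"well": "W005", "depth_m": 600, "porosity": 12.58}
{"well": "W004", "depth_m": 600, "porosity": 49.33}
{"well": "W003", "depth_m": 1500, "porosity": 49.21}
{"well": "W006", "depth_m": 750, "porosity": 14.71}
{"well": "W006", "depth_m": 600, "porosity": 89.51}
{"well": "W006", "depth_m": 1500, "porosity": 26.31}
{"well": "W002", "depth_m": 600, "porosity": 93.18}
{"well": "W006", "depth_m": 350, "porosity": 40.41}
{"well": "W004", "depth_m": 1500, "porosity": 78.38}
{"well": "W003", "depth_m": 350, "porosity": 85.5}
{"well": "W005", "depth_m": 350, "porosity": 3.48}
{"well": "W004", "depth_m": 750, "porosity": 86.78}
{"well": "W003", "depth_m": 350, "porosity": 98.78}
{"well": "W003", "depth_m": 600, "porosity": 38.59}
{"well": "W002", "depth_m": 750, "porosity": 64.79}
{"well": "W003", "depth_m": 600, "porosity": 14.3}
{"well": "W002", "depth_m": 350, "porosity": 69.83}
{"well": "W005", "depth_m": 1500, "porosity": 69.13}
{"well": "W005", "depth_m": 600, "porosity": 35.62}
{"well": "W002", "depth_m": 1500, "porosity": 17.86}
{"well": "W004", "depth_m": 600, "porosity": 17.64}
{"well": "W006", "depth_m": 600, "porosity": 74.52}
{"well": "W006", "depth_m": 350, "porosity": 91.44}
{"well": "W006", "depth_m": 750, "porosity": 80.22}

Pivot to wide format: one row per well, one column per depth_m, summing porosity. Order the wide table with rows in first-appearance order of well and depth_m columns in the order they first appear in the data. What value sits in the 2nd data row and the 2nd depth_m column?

With rows in first-appearance order of well, row 2 is well=W002. depth_m columns in first-appearance order: 1500, 600, 750, 350; column 2 is 600.
Long rows with well=W002, depth_m=600: 76.73 + 93.18 = 169.91.

169.91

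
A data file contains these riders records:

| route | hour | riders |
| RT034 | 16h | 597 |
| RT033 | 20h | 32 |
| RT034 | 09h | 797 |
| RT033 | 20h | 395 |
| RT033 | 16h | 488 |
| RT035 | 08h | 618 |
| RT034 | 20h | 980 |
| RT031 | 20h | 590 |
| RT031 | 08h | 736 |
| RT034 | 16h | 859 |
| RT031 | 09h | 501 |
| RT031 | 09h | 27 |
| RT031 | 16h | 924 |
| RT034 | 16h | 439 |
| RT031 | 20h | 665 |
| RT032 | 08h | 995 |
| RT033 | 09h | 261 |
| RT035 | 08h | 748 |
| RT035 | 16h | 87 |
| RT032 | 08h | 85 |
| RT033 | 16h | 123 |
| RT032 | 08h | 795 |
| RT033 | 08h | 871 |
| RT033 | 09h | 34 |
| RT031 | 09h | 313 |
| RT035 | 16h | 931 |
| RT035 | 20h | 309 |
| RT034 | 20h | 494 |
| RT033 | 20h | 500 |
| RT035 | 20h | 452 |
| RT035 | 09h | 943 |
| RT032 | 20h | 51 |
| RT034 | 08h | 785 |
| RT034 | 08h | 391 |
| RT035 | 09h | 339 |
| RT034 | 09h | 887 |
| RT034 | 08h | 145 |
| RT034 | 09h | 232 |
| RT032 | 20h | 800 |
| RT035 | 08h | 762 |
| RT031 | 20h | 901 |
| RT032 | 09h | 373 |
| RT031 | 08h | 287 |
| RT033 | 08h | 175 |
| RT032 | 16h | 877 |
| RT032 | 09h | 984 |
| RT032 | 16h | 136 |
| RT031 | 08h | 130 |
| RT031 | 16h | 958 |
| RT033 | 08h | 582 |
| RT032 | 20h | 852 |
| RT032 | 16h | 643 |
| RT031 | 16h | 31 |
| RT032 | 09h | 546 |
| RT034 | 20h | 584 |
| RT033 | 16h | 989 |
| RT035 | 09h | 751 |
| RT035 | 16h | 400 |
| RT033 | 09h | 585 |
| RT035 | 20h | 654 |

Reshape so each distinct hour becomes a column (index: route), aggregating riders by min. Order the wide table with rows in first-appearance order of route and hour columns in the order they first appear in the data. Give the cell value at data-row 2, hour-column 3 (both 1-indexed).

34

With rows in first-appearance order of route, row 2 is route=RT033. hour columns in first-appearance order: 16h, 20h, 09h, 08h; column 3 is 09h.
Long rows with route=RT033, hour=09h: min(261, 34, 585) = 34.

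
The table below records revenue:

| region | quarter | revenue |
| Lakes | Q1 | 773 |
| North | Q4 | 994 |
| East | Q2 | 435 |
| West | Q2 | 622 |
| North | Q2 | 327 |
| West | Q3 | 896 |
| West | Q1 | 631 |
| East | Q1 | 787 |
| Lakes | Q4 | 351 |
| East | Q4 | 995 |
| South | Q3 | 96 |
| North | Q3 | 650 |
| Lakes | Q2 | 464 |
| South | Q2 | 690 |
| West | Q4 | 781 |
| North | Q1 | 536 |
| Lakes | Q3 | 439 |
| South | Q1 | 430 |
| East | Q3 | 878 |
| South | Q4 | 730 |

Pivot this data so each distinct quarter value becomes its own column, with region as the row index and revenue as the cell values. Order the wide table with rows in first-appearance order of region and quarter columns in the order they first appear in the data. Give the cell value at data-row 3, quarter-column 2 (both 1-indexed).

995

With rows in first-appearance order of region, row 3 is region=East. quarter columns in first-appearance order: Q1, Q4, Q2, Q3; column 2 is Q4.
Long rows with region=East, quarter=Q4: revenue = 995.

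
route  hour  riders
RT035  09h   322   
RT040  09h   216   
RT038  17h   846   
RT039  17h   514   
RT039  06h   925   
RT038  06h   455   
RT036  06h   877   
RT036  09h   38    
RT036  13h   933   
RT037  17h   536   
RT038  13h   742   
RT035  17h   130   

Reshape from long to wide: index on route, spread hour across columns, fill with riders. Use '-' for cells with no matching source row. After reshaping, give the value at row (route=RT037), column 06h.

No long-format row has route=RT037 and hour=06h, so the cell is -.

-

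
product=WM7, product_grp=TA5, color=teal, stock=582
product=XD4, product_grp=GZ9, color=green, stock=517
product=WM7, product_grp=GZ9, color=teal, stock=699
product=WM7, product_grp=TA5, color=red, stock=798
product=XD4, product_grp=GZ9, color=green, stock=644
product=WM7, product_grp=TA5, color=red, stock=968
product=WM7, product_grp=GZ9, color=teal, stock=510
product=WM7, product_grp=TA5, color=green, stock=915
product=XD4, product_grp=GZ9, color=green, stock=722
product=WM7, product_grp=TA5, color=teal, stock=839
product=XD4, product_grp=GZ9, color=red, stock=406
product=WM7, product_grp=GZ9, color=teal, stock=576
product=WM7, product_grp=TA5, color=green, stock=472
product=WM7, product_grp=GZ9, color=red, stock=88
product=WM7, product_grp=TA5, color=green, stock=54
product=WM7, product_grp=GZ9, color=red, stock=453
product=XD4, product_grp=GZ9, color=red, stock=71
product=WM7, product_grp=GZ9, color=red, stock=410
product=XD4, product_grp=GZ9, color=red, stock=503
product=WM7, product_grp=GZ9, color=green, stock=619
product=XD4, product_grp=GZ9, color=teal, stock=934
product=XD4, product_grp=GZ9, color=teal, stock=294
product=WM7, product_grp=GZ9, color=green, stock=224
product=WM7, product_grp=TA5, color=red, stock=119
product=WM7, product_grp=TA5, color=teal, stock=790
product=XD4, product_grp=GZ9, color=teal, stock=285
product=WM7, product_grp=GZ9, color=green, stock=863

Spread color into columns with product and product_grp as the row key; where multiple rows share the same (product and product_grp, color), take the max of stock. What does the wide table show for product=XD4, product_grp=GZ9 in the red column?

Rows with product=XD4, product_grp=GZ9 and color=red: stock values are 406, 71, 503.
max(406, 71, 503) = 503.

503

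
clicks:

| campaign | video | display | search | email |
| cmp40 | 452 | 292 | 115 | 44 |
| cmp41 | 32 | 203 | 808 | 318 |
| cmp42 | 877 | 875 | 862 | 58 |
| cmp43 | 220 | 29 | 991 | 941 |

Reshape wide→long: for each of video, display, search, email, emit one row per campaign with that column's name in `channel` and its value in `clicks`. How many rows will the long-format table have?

4 campaign values × 4 melted columns = 16 rows.

16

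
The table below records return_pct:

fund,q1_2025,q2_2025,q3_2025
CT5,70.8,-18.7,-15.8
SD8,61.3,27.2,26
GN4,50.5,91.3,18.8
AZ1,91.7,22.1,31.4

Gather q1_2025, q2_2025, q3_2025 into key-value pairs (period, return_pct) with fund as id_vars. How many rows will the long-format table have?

4 fund values × 3 melted columns = 12 rows.

12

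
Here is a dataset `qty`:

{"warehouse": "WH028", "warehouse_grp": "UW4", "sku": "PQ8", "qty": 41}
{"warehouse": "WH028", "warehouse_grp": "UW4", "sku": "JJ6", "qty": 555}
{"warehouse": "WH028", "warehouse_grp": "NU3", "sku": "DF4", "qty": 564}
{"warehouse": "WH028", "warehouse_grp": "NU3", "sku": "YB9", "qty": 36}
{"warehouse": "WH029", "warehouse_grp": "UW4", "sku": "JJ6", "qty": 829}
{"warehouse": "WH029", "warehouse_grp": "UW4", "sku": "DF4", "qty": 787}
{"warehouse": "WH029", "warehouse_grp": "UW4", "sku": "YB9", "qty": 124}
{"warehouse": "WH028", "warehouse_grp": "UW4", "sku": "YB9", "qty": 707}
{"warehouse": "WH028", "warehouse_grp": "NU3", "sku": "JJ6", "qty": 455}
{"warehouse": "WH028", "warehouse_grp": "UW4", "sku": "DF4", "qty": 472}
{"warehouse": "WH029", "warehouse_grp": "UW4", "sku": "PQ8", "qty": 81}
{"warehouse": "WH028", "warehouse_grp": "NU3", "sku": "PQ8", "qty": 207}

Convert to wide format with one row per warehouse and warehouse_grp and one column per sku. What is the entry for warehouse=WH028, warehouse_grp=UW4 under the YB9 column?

Wide layout: rows indexed by warehouse and warehouse_grp, columns are the 4 distinct sku values (PQ8, JJ6, DF4, YB9).
Cell (warehouse=WH028, warehouse_grp=UW4, sku=YB9) draws from the long row where warehouse=WH028, warehouse_grp=UW4 and sku=YB9, which has qty=707.

707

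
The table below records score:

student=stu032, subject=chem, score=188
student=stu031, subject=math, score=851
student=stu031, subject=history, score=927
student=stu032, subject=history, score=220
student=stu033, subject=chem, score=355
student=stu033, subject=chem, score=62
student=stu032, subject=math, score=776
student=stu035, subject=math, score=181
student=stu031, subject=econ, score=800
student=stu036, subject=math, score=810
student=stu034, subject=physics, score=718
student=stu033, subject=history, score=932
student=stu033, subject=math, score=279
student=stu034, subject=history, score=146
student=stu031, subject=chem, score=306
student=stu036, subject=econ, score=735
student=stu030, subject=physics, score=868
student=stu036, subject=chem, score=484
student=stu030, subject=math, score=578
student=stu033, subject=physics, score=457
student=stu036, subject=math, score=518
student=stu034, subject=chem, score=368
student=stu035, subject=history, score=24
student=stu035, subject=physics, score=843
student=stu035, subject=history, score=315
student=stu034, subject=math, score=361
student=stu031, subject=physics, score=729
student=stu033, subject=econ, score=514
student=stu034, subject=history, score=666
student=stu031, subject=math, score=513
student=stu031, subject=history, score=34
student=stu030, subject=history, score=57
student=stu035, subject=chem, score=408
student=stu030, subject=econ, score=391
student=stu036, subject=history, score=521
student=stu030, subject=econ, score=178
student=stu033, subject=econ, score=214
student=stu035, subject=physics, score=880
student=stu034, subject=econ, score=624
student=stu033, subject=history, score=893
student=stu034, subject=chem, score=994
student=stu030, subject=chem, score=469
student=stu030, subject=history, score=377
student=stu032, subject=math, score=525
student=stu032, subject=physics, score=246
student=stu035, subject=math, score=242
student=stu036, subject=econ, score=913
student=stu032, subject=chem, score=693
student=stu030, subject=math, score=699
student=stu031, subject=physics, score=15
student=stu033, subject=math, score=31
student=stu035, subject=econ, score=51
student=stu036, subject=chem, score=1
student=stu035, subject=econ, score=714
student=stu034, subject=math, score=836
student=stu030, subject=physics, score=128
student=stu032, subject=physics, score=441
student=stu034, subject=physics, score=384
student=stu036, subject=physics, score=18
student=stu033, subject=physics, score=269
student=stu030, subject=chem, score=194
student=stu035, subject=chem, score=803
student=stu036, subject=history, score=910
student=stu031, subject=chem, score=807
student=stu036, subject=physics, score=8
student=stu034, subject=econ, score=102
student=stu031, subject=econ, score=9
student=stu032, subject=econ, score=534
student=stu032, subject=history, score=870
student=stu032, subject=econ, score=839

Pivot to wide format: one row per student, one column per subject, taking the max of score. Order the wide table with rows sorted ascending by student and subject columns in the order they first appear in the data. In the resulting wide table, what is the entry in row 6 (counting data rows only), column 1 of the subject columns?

803

With rows sorted ascending by student, row 6 is student=stu035. subject columns in first-appearance order: chem, math, history, econ, physics; column 1 is chem.
Long rows with student=stu035, subject=chem: max(408, 803) = 803.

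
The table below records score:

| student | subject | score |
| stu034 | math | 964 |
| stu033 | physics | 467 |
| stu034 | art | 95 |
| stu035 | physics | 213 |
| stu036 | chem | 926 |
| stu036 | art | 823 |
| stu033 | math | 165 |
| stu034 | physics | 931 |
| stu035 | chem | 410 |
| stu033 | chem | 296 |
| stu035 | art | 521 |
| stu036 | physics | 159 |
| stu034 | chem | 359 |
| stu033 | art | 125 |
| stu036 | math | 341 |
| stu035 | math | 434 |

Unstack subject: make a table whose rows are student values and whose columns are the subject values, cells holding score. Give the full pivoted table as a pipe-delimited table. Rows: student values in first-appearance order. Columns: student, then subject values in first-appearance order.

Columns: student plus the 4 distinct subject values (math, physics, art, chem).
For example, row stu034 column math takes score=964 from the long row (stu034, math).

| student | math | physics | art | chem |
| stu034 | 964 | 931 | 95 | 359 |
| stu033 | 165 | 467 | 125 | 296 |
| stu035 | 434 | 213 | 521 | 410 |
| stu036 | 341 | 159 | 823 | 926 |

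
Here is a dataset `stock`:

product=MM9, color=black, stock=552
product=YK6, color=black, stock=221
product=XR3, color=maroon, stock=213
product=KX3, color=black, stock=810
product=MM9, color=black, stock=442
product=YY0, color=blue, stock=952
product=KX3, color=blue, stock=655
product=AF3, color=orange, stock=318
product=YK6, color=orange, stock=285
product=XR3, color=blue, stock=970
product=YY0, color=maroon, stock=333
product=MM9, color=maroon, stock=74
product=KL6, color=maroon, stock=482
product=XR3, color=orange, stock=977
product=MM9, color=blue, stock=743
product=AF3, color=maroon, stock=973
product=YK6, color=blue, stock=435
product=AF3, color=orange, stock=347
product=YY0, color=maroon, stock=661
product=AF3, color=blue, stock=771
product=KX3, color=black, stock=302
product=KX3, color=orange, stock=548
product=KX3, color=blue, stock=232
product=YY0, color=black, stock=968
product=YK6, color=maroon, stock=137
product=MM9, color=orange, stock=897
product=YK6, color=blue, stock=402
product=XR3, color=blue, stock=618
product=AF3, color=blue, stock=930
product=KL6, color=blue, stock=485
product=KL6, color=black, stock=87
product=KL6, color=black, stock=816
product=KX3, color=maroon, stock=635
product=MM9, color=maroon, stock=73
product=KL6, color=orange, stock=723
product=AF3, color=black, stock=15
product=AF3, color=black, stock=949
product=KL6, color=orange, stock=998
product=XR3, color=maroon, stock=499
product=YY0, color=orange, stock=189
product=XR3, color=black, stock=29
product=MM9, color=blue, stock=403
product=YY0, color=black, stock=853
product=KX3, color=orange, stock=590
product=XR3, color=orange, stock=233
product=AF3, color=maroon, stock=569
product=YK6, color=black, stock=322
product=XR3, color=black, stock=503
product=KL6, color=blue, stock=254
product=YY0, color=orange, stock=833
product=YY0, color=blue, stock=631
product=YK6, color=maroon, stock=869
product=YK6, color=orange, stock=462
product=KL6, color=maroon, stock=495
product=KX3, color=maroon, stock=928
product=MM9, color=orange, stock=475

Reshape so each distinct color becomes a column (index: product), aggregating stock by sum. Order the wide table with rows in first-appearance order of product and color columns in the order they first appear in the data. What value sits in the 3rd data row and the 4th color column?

With rows in first-appearance order of product, row 3 is product=XR3. color columns in first-appearance order: black, maroon, blue, orange; column 4 is orange.
Long rows with product=XR3, color=orange: 977 + 233 = 1210.

1210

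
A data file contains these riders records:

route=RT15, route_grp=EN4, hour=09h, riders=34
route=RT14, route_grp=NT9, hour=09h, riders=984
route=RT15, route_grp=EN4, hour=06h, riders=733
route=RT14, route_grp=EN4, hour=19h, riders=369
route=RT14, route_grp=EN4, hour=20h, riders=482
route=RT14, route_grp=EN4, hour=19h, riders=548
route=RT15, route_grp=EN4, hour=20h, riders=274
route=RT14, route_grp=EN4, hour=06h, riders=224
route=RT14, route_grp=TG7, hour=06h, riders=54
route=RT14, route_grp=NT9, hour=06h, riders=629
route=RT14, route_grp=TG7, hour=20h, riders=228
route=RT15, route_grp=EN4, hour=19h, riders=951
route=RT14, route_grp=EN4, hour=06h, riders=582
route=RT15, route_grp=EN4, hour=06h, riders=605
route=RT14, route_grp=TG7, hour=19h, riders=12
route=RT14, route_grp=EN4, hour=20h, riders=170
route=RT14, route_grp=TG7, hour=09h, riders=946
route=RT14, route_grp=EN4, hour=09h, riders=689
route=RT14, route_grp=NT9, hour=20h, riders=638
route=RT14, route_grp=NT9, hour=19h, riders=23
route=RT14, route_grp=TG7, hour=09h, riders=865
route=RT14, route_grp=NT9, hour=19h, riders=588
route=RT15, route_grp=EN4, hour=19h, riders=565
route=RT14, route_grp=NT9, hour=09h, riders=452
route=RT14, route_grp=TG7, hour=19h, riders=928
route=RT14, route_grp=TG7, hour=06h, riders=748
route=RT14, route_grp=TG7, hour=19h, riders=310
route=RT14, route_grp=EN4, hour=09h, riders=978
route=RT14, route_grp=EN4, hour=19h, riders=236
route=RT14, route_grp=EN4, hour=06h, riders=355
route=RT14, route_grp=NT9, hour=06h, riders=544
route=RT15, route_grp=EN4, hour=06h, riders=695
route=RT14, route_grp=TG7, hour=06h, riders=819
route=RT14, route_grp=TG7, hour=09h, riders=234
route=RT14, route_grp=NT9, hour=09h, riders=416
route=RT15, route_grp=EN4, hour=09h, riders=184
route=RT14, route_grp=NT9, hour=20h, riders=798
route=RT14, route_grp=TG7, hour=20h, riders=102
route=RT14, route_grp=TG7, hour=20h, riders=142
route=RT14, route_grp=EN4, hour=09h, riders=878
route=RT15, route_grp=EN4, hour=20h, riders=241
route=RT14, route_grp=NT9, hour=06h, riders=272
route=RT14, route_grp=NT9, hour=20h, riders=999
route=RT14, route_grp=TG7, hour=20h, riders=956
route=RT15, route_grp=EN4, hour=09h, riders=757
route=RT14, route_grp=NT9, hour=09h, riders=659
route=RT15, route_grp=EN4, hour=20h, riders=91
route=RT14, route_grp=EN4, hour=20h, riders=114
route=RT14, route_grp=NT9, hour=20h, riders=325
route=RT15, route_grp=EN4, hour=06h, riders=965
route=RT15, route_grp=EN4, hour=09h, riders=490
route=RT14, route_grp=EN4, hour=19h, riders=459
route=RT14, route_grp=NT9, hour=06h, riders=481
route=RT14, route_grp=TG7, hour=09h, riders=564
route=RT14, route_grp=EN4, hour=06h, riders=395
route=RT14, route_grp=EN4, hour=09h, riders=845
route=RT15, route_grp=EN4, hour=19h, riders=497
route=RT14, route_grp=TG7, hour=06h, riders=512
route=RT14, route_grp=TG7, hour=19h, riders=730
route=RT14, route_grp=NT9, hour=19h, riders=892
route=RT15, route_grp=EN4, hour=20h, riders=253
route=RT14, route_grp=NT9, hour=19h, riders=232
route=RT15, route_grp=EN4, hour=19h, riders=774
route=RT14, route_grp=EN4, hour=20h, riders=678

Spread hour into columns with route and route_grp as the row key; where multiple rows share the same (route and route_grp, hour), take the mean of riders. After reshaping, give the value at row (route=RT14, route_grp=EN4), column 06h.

Rows with route=RT14, route_grp=EN4 and hour=06h: riders values are 224, 582, 355, 395.
(224 + 582 + 355 + 395) / 4 = 389.

389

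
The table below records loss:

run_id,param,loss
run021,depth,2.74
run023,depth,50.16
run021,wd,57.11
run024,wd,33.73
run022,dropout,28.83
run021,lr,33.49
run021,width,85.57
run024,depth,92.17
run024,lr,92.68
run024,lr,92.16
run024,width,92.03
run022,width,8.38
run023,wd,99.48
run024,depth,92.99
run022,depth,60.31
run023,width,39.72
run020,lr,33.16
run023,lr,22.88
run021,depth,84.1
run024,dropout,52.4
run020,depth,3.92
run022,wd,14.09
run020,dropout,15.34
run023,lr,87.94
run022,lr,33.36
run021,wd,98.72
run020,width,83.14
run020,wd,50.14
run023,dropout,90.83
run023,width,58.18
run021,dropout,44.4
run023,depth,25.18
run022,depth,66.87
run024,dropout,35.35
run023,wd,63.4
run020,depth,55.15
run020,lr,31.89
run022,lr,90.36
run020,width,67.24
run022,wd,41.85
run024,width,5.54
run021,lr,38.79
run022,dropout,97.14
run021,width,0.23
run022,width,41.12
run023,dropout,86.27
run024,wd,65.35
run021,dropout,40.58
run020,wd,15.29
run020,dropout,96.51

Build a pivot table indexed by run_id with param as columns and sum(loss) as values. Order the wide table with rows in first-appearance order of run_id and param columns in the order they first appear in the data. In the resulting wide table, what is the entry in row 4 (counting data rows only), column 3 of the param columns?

125.97

With rows in first-appearance order of run_id, row 4 is run_id=run022. param columns in first-appearance order: depth, wd, dropout, lr, width; column 3 is dropout.
Long rows with run_id=run022, param=dropout: 28.83 + 97.14 = 125.97.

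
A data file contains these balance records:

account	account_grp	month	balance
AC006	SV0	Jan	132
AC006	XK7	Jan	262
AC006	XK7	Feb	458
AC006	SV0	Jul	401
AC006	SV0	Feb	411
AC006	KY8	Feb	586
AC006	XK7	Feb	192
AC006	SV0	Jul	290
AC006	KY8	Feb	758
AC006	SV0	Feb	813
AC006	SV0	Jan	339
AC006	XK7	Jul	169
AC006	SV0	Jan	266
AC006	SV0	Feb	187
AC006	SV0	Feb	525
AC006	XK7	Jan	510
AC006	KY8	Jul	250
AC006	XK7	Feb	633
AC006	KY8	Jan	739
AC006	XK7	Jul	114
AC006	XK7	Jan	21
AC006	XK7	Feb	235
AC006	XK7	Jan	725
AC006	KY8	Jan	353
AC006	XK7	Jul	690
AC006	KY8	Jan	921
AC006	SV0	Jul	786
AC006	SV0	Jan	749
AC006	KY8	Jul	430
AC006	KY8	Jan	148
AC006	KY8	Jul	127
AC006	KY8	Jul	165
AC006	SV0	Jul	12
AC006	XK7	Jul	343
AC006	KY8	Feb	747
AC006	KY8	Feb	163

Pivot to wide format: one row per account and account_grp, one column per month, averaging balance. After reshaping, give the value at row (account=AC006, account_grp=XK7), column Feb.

Rows with account=AC006, account_grp=XK7 and month=Feb: balance values are 458, 192, 633, 235.
(458 + 192 + 633 + 235) / 4 = 379.50.

379.50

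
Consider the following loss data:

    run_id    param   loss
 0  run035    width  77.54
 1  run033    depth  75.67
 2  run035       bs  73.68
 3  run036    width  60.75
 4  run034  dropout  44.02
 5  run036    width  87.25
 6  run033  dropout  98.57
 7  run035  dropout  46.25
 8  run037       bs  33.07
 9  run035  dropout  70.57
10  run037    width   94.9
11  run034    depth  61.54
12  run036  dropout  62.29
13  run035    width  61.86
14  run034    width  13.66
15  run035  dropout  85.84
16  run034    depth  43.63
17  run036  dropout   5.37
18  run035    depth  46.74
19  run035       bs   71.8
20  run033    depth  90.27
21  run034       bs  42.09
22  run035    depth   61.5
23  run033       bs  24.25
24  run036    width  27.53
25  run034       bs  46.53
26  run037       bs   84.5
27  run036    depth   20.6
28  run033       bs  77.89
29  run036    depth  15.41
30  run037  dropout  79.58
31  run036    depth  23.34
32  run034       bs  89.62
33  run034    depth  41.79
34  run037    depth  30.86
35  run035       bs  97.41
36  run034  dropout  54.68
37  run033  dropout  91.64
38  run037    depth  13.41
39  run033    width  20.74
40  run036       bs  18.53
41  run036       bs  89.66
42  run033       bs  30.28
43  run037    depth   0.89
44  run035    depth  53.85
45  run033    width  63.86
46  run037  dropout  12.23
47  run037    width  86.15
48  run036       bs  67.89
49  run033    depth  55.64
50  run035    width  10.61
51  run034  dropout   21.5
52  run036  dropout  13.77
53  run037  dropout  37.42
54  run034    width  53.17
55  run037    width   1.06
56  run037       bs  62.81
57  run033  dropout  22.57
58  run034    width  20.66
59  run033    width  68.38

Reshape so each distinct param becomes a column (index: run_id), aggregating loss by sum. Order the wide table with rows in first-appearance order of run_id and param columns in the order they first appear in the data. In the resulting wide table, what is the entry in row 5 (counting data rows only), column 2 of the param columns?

45.16

With rows in first-appearance order of run_id, row 5 is run_id=run037. param columns in first-appearance order: width, depth, bs, dropout; column 2 is depth.
Long rows with run_id=run037, param=depth: 30.86 + 13.41 + 0.89 = 45.16.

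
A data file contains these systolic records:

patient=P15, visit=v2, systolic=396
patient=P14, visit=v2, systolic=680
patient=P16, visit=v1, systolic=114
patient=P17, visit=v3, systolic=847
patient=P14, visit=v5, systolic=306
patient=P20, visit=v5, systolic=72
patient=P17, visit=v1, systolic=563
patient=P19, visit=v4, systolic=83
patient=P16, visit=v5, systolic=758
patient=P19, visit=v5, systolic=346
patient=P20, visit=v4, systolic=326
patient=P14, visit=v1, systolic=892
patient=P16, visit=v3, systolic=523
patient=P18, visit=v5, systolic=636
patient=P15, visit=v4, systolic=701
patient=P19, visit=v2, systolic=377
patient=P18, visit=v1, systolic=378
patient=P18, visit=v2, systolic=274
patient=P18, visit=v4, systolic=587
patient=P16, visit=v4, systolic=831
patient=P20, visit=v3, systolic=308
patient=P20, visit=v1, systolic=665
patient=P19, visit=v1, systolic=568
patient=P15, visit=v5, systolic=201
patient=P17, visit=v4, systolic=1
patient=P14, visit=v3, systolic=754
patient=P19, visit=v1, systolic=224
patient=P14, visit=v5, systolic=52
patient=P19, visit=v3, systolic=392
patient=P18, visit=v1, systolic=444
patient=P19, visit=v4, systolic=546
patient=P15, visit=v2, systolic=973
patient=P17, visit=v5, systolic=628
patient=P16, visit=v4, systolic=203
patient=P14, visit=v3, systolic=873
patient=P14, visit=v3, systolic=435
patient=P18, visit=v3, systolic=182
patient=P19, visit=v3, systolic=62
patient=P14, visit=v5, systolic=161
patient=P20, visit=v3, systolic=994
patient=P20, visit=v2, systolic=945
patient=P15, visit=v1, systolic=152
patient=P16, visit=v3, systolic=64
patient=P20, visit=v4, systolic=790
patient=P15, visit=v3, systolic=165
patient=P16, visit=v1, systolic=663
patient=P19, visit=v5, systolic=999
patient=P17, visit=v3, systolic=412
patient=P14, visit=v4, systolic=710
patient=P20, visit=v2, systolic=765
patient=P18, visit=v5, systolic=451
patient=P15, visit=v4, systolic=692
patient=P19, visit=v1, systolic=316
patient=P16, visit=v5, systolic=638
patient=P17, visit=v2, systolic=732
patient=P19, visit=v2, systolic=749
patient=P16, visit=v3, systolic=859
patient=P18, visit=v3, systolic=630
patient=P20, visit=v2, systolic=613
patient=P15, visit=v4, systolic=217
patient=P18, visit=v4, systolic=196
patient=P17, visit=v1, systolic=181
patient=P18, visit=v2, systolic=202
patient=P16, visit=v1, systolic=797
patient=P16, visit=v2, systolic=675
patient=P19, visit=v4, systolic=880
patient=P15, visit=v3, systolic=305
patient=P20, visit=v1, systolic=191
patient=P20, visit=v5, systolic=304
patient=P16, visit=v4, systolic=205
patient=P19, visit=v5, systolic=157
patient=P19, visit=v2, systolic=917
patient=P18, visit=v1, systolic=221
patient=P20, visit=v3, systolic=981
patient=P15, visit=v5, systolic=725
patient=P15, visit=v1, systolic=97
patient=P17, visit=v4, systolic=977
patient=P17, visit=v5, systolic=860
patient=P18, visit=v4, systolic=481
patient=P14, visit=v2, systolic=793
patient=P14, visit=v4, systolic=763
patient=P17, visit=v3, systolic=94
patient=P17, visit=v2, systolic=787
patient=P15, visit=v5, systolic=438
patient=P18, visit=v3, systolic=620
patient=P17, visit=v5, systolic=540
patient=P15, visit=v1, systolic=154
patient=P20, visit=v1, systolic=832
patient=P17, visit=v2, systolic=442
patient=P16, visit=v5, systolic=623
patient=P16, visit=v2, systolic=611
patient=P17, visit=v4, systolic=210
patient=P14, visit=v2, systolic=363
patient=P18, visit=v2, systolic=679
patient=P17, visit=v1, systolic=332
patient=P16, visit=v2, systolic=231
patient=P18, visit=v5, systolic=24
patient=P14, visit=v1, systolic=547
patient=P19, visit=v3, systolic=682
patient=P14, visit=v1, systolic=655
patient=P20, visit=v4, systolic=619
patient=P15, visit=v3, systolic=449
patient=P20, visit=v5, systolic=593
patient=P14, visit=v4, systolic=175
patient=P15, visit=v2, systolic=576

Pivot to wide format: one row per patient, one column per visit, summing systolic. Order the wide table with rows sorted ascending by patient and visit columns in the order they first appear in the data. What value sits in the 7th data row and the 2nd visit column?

1688

With rows sorted ascending by patient, row 7 is patient=P20. visit columns in first-appearance order: v2, v1, v3, v5, v4; column 2 is v1.
Long rows with patient=P20, visit=v1: 665 + 191 + 832 = 1688.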